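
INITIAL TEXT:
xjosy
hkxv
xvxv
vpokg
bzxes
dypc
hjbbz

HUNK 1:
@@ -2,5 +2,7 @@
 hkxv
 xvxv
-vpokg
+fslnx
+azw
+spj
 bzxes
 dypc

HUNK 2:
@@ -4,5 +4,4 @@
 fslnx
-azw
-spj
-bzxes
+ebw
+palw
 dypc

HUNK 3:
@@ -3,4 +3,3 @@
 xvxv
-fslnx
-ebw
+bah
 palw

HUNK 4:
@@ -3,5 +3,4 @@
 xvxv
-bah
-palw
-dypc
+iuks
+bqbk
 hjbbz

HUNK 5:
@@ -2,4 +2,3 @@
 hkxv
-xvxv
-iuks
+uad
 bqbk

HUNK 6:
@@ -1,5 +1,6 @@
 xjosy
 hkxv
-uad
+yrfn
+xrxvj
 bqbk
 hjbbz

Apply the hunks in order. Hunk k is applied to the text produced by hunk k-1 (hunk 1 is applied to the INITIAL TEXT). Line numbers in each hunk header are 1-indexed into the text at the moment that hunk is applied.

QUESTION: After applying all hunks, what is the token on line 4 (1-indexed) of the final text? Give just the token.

Hunk 1: at line 2 remove [vpokg] add [fslnx,azw,spj] -> 9 lines: xjosy hkxv xvxv fslnx azw spj bzxes dypc hjbbz
Hunk 2: at line 4 remove [azw,spj,bzxes] add [ebw,palw] -> 8 lines: xjosy hkxv xvxv fslnx ebw palw dypc hjbbz
Hunk 3: at line 3 remove [fslnx,ebw] add [bah] -> 7 lines: xjosy hkxv xvxv bah palw dypc hjbbz
Hunk 4: at line 3 remove [bah,palw,dypc] add [iuks,bqbk] -> 6 lines: xjosy hkxv xvxv iuks bqbk hjbbz
Hunk 5: at line 2 remove [xvxv,iuks] add [uad] -> 5 lines: xjosy hkxv uad bqbk hjbbz
Hunk 6: at line 1 remove [uad] add [yrfn,xrxvj] -> 6 lines: xjosy hkxv yrfn xrxvj bqbk hjbbz
Final line 4: xrxvj

Answer: xrxvj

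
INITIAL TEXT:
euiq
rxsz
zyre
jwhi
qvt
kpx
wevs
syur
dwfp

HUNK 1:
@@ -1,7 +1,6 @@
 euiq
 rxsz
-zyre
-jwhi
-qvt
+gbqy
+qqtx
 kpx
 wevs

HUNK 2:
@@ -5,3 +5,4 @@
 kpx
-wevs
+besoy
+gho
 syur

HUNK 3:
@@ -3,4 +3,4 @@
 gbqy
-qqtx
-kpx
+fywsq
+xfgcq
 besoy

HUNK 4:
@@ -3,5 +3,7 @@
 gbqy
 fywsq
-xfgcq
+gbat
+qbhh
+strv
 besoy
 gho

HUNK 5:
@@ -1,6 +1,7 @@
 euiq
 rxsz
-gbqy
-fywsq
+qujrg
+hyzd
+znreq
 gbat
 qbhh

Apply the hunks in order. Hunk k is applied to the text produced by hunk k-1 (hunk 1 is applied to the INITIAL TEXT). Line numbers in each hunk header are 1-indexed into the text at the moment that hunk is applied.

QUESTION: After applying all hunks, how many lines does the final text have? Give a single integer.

Answer: 12

Derivation:
Hunk 1: at line 1 remove [zyre,jwhi,qvt] add [gbqy,qqtx] -> 8 lines: euiq rxsz gbqy qqtx kpx wevs syur dwfp
Hunk 2: at line 5 remove [wevs] add [besoy,gho] -> 9 lines: euiq rxsz gbqy qqtx kpx besoy gho syur dwfp
Hunk 3: at line 3 remove [qqtx,kpx] add [fywsq,xfgcq] -> 9 lines: euiq rxsz gbqy fywsq xfgcq besoy gho syur dwfp
Hunk 4: at line 3 remove [xfgcq] add [gbat,qbhh,strv] -> 11 lines: euiq rxsz gbqy fywsq gbat qbhh strv besoy gho syur dwfp
Hunk 5: at line 1 remove [gbqy,fywsq] add [qujrg,hyzd,znreq] -> 12 lines: euiq rxsz qujrg hyzd znreq gbat qbhh strv besoy gho syur dwfp
Final line count: 12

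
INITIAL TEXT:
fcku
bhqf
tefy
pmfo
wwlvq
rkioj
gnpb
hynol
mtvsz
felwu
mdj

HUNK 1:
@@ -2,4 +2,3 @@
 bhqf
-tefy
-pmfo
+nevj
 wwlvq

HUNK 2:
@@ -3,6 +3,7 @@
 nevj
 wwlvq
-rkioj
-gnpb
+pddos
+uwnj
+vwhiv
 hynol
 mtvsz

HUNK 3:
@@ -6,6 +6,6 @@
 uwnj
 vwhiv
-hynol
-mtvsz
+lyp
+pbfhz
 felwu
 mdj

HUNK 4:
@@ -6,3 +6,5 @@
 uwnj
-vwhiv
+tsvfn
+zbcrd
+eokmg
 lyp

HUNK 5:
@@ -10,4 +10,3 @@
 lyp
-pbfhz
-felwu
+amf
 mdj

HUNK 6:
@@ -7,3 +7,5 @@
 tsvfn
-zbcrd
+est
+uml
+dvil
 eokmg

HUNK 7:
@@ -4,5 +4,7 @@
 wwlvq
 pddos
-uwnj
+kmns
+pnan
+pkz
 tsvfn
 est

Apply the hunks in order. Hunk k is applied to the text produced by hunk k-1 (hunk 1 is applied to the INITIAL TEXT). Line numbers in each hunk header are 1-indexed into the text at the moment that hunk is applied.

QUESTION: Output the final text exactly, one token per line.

Answer: fcku
bhqf
nevj
wwlvq
pddos
kmns
pnan
pkz
tsvfn
est
uml
dvil
eokmg
lyp
amf
mdj

Derivation:
Hunk 1: at line 2 remove [tefy,pmfo] add [nevj] -> 10 lines: fcku bhqf nevj wwlvq rkioj gnpb hynol mtvsz felwu mdj
Hunk 2: at line 3 remove [rkioj,gnpb] add [pddos,uwnj,vwhiv] -> 11 lines: fcku bhqf nevj wwlvq pddos uwnj vwhiv hynol mtvsz felwu mdj
Hunk 3: at line 6 remove [hynol,mtvsz] add [lyp,pbfhz] -> 11 lines: fcku bhqf nevj wwlvq pddos uwnj vwhiv lyp pbfhz felwu mdj
Hunk 4: at line 6 remove [vwhiv] add [tsvfn,zbcrd,eokmg] -> 13 lines: fcku bhqf nevj wwlvq pddos uwnj tsvfn zbcrd eokmg lyp pbfhz felwu mdj
Hunk 5: at line 10 remove [pbfhz,felwu] add [amf] -> 12 lines: fcku bhqf nevj wwlvq pddos uwnj tsvfn zbcrd eokmg lyp amf mdj
Hunk 6: at line 7 remove [zbcrd] add [est,uml,dvil] -> 14 lines: fcku bhqf nevj wwlvq pddos uwnj tsvfn est uml dvil eokmg lyp amf mdj
Hunk 7: at line 4 remove [uwnj] add [kmns,pnan,pkz] -> 16 lines: fcku bhqf nevj wwlvq pddos kmns pnan pkz tsvfn est uml dvil eokmg lyp amf mdj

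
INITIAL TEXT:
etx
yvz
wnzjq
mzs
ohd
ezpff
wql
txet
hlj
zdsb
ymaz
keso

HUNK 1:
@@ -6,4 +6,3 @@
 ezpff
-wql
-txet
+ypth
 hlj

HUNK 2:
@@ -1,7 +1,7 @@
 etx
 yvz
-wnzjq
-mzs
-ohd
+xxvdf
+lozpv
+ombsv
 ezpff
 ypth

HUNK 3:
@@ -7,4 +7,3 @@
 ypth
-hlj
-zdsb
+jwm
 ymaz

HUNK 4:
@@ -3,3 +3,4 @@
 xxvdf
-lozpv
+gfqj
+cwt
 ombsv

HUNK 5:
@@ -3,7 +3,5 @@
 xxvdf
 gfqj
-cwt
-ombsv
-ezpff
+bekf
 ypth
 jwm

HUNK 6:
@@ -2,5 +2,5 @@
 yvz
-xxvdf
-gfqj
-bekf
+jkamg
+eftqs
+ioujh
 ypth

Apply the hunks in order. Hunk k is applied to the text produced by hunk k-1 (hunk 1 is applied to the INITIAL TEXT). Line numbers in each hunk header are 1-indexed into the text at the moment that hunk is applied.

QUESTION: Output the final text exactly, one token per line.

Answer: etx
yvz
jkamg
eftqs
ioujh
ypth
jwm
ymaz
keso

Derivation:
Hunk 1: at line 6 remove [wql,txet] add [ypth] -> 11 lines: etx yvz wnzjq mzs ohd ezpff ypth hlj zdsb ymaz keso
Hunk 2: at line 1 remove [wnzjq,mzs,ohd] add [xxvdf,lozpv,ombsv] -> 11 lines: etx yvz xxvdf lozpv ombsv ezpff ypth hlj zdsb ymaz keso
Hunk 3: at line 7 remove [hlj,zdsb] add [jwm] -> 10 lines: etx yvz xxvdf lozpv ombsv ezpff ypth jwm ymaz keso
Hunk 4: at line 3 remove [lozpv] add [gfqj,cwt] -> 11 lines: etx yvz xxvdf gfqj cwt ombsv ezpff ypth jwm ymaz keso
Hunk 5: at line 3 remove [cwt,ombsv,ezpff] add [bekf] -> 9 lines: etx yvz xxvdf gfqj bekf ypth jwm ymaz keso
Hunk 6: at line 2 remove [xxvdf,gfqj,bekf] add [jkamg,eftqs,ioujh] -> 9 lines: etx yvz jkamg eftqs ioujh ypth jwm ymaz keso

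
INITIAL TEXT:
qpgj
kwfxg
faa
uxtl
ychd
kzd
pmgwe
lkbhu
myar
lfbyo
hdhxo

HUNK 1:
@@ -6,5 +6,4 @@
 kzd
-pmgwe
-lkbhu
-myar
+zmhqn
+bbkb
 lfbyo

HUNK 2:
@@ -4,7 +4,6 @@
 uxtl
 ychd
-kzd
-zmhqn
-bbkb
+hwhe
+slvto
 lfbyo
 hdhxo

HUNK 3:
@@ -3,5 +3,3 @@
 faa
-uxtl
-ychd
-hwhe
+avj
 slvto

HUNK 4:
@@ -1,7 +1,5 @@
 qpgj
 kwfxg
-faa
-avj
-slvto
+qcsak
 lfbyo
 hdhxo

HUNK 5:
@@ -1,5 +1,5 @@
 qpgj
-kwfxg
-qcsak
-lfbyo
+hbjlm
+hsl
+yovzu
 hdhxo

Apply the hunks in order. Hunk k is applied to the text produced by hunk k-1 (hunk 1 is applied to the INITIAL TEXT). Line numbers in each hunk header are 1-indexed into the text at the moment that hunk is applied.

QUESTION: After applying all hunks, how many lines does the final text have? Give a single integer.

Answer: 5

Derivation:
Hunk 1: at line 6 remove [pmgwe,lkbhu,myar] add [zmhqn,bbkb] -> 10 lines: qpgj kwfxg faa uxtl ychd kzd zmhqn bbkb lfbyo hdhxo
Hunk 2: at line 4 remove [kzd,zmhqn,bbkb] add [hwhe,slvto] -> 9 lines: qpgj kwfxg faa uxtl ychd hwhe slvto lfbyo hdhxo
Hunk 3: at line 3 remove [uxtl,ychd,hwhe] add [avj] -> 7 lines: qpgj kwfxg faa avj slvto lfbyo hdhxo
Hunk 4: at line 1 remove [faa,avj,slvto] add [qcsak] -> 5 lines: qpgj kwfxg qcsak lfbyo hdhxo
Hunk 5: at line 1 remove [kwfxg,qcsak,lfbyo] add [hbjlm,hsl,yovzu] -> 5 lines: qpgj hbjlm hsl yovzu hdhxo
Final line count: 5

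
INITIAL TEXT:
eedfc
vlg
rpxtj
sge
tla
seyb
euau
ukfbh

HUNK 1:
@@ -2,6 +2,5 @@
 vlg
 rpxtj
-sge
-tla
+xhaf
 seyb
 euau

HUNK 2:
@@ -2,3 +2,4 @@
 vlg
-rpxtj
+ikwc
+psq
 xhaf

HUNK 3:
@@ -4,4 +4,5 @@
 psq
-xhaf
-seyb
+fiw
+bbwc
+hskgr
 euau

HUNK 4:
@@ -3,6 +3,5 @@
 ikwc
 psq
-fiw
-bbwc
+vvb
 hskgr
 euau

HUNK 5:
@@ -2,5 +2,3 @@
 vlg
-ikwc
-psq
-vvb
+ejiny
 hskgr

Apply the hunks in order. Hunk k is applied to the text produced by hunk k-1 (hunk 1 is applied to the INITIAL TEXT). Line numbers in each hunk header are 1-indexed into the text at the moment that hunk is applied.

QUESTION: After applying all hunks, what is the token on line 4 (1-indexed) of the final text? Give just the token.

Answer: hskgr

Derivation:
Hunk 1: at line 2 remove [sge,tla] add [xhaf] -> 7 lines: eedfc vlg rpxtj xhaf seyb euau ukfbh
Hunk 2: at line 2 remove [rpxtj] add [ikwc,psq] -> 8 lines: eedfc vlg ikwc psq xhaf seyb euau ukfbh
Hunk 3: at line 4 remove [xhaf,seyb] add [fiw,bbwc,hskgr] -> 9 lines: eedfc vlg ikwc psq fiw bbwc hskgr euau ukfbh
Hunk 4: at line 3 remove [fiw,bbwc] add [vvb] -> 8 lines: eedfc vlg ikwc psq vvb hskgr euau ukfbh
Hunk 5: at line 2 remove [ikwc,psq,vvb] add [ejiny] -> 6 lines: eedfc vlg ejiny hskgr euau ukfbh
Final line 4: hskgr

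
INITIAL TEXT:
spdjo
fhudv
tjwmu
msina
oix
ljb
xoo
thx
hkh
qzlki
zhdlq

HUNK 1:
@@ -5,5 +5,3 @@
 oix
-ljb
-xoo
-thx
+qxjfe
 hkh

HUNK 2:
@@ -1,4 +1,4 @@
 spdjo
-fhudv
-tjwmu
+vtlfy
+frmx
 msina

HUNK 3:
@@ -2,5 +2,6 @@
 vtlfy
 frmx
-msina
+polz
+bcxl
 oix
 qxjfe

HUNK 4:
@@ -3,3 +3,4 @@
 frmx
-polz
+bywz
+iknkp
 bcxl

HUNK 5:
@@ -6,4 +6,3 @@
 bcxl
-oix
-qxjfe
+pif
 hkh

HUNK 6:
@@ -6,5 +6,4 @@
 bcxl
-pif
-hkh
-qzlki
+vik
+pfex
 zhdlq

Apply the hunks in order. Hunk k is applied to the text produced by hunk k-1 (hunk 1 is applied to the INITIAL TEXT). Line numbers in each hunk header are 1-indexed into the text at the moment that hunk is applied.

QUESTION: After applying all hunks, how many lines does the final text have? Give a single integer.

Hunk 1: at line 5 remove [ljb,xoo,thx] add [qxjfe] -> 9 lines: spdjo fhudv tjwmu msina oix qxjfe hkh qzlki zhdlq
Hunk 2: at line 1 remove [fhudv,tjwmu] add [vtlfy,frmx] -> 9 lines: spdjo vtlfy frmx msina oix qxjfe hkh qzlki zhdlq
Hunk 3: at line 2 remove [msina] add [polz,bcxl] -> 10 lines: spdjo vtlfy frmx polz bcxl oix qxjfe hkh qzlki zhdlq
Hunk 4: at line 3 remove [polz] add [bywz,iknkp] -> 11 lines: spdjo vtlfy frmx bywz iknkp bcxl oix qxjfe hkh qzlki zhdlq
Hunk 5: at line 6 remove [oix,qxjfe] add [pif] -> 10 lines: spdjo vtlfy frmx bywz iknkp bcxl pif hkh qzlki zhdlq
Hunk 6: at line 6 remove [pif,hkh,qzlki] add [vik,pfex] -> 9 lines: spdjo vtlfy frmx bywz iknkp bcxl vik pfex zhdlq
Final line count: 9

Answer: 9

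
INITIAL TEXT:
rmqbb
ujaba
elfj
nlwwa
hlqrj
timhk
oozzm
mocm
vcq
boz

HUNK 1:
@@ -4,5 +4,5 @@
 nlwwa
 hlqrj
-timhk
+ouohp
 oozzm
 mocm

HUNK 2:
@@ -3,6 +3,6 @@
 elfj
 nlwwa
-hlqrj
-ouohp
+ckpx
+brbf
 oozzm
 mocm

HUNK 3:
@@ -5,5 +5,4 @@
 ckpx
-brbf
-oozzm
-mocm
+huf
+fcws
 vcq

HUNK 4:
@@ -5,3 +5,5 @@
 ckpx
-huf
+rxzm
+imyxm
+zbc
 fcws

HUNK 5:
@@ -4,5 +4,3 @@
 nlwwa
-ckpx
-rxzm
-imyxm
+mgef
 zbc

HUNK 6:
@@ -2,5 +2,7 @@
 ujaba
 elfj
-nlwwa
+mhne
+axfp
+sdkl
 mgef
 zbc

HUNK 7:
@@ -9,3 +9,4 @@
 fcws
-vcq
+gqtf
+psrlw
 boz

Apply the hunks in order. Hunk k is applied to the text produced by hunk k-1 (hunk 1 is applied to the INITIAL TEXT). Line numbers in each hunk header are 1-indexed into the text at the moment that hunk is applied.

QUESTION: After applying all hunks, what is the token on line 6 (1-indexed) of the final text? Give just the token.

Answer: sdkl

Derivation:
Hunk 1: at line 4 remove [timhk] add [ouohp] -> 10 lines: rmqbb ujaba elfj nlwwa hlqrj ouohp oozzm mocm vcq boz
Hunk 2: at line 3 remove [hlqrj,ouohp] add [ckpx,brbf] -> 10 lines: rmqbb ujaba elfj nlwwa ckpx brbf oozzm mocm vcq boz
Hunk 3: at line 5 remove [brbf,oozzm,mocm] add [huf,fcws] -> 9 lines: rmqbb ujaba elfj nlwwa ckpx huf fcws vcq boz
Hunk 4: at line 5 remove [huf] add [rxzm,imyxm,zbc] -> 11 lines: rmqbb ujaba elfj nlwwa ckpx rxzm imyxm zbc fcws vcq boz
Hunk 5: at line 4 remove [ckpx,rxzm,imyxm] add [mgef] -> 9 lines: rmqbb ujaba elfj nlwwa mgef zbc fcws vcq boz
Hunk 6: at line 2 remove [nlwwa] add [mhne,axfp,sdkl] -> 11 lines: rmqbb ujaba elfj mhne axfp sdkl mgef zbc fcws vcq boz
Hunk 7: at line 9 remove [vcq] add [gqtf,psrlw] -> 12 lines: rmqbb ujaba elfj mhne axfp sdkl mgef zbc fcws gqtf psrlw boz
Final line 6: sdkl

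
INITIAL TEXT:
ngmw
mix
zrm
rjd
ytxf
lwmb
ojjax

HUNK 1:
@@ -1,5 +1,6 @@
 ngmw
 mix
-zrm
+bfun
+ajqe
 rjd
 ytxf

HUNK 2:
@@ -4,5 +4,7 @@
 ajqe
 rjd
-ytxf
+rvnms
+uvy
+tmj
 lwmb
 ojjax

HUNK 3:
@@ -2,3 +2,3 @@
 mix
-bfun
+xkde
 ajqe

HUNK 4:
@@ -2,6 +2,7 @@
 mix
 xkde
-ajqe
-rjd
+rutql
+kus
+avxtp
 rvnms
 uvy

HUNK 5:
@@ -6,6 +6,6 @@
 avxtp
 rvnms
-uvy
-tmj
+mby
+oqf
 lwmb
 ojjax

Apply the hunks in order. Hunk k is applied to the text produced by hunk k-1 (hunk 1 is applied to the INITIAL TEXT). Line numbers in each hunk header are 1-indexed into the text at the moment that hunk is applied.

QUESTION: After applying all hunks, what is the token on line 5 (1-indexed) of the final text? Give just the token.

Hunk 1: at line 1 remove [zrm] add [bfun,ajqe] -> 8 lines: ngmw mix bfun ajqe rjd ytxf lwmb ojjax
Hunk 2: at line 4 remove [ytxf] add [rvnms,uvy,tmj] -> 10 lines: ngmw mix bfun ajqe rjd rvnms uvy tmj lwmb ojjax
Hunk 3: at line 2 remove [bfun] add [xkde] -> 10 lines: ngmw mix xkde ajqe rjd rvnms uvy tmj lwmb ojjax
Hunk 4: at line 2 remove [ajqe,rjd] add [rutql,kus,avxtp] -> 11 lines: ngmw mix xkde rutql kus avxtp rvnms uvy tmj lwmb ojjax
Hunk 5: at line 6 remove [uvy,tmj] add [mby,oqf] -> 11 lines: ngmw mix xkde rutql kus avxtp rvnms mby oqf lwmb ojjax
Final line 5: kus

Answer: kus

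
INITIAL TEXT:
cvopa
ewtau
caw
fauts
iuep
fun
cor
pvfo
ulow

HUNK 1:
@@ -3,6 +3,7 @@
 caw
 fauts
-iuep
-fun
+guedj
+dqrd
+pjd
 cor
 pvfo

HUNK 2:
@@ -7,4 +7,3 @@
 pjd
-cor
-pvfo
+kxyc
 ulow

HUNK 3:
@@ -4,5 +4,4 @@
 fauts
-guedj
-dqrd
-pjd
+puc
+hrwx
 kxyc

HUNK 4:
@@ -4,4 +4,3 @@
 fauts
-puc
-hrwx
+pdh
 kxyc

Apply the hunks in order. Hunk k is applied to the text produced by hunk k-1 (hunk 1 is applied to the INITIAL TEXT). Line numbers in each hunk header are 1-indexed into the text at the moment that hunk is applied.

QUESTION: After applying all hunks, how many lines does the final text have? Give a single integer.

Answer: 7

Derivation:
Hunk 1: at line 3 remove [iuep,fun] add [guedj,dqrd,pjd] -> 10 lines: cvopa ewtau caw fauts guedj dqrd pjd cor pvfo ulow
Hunk 2: at line 7 remove [cor,pvfo] add [kxyc] -> 9 lines: cvopa ewtau caw fauts guedj dqrd pjd kxyc ulow
Hunk 3: at line 4 remove [guedj,dqrd,pjd] add [puc,hrwx] -> 8 lines: cvopa ewtau caw fauts puc hrwx kxyc ulow
Hunk 4: at line 4 remove [puc,hrwx] add [pdh] -> 7 lines: cvopa ewtau caw fauts pdh kxyc ulow
Final line count: 7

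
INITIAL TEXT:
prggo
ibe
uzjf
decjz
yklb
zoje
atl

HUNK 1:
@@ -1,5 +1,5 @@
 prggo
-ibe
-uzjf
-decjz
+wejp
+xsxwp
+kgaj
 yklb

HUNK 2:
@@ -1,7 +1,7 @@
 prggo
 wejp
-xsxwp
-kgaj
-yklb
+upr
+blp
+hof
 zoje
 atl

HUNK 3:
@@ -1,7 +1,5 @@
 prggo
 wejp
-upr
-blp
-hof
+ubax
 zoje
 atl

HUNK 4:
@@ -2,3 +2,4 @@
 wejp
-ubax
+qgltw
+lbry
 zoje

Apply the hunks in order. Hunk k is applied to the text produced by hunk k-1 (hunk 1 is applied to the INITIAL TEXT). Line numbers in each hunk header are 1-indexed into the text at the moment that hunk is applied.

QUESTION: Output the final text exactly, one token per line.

Hunk 1: at line 1 remove [ibe,uzjf,decjz] add [wejp,xsxwp,kgaj] -> 7 lines: prggo wejp xsxwp kgaj yklb zoje atl
Hunk 2: at line 1 remove [xsxwp,kgaj,yklb] add [upr,blp,hof] -> 7 lines: prggo wejp upr blp hof zoje atl
Hunk 3: at line 1 remove [upr,blp,hof] add [ubax] -> 5 lines: prggo wejp ubax zoje atl
Hunk 4: at line 2 remove [ubax] add [qgltw,lbry] -> 6 lines: prggo wejp qgltw lbry zoje atl

Answer: prggo
wejp
qgltw
lbry
zoje
atl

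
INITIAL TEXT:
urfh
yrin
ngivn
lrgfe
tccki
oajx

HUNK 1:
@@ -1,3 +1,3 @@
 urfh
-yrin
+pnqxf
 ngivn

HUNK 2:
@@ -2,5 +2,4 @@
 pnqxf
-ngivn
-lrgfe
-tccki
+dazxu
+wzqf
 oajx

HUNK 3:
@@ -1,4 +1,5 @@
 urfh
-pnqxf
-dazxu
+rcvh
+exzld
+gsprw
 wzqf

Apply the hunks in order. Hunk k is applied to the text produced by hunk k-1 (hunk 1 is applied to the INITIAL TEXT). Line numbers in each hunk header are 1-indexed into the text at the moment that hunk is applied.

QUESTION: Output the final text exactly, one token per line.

Hunk 1: at line 1 remove [yrin] add [pnqxf] -> 6 lines: urfh pnqxf ngivn lrgfe tccki oajx
Hunk 2: at line 2 remove [ngivn,lrgfe,tccki] add [dazxu,wzqf] -> 5 lines: urfh pnqxf dazxu wzqf oajx
Hunk 3: at line 1 remove [pnqxf,dazxu] add [rcvh,exzld,gsprw] -> 6 lines: urfh rcvh exzld gsprw wzqf oajx

Answer: urfh
rcvh
exzld
gsprw
wzqf
oajx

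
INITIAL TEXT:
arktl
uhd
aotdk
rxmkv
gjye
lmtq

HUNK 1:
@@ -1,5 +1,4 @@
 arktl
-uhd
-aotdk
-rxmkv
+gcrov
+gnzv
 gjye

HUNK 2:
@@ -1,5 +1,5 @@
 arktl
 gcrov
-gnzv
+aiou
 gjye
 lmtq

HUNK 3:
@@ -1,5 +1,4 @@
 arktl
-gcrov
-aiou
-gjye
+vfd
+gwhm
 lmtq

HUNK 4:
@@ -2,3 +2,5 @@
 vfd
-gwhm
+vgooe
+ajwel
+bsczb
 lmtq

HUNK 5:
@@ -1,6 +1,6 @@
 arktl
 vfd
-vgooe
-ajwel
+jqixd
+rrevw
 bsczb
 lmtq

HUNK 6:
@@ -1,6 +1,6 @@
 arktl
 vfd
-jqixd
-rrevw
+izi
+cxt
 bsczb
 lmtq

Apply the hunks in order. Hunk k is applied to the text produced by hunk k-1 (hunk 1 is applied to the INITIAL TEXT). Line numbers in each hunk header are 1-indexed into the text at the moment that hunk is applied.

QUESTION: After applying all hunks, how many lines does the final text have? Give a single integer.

Answer: 6

Derivation:
Hunk 1: at line 1 remove [uhd,aotdk,rxmkv] add [gcrov,gnzv] -> 5 lines: arktl gcrov gnzv gjye lmtq
Hunk 2: at line 1 remove [gnzv] add [aiou] -> 5 lines: arktl gcrov aiou gjye lmtq
Hunk 3: at line 1 remove [gcrov,aiou,gjye] add [vfd,gwhm] -> 4 lines: arktl vfd gwhm lmtq
Hunk 4: at line 2 remove [gwhm] add [vgooe,ajwel,bsczb] -> 6 lines: arktl vfd vgooe ajwel bsczb lmtq
Hunk 5: at line 1 remove [vgooe,ajwel] add [jqixd,rrevw] -> 6 lines: arktl vfd jqixd rrevw bsczb lmtq
Hunk 6: at line 1 remove [jqixd,rrevw] add [izi,cxt] -> 6 lines: arktl vfd izi cxt bsczb lmtq
Final line count: 6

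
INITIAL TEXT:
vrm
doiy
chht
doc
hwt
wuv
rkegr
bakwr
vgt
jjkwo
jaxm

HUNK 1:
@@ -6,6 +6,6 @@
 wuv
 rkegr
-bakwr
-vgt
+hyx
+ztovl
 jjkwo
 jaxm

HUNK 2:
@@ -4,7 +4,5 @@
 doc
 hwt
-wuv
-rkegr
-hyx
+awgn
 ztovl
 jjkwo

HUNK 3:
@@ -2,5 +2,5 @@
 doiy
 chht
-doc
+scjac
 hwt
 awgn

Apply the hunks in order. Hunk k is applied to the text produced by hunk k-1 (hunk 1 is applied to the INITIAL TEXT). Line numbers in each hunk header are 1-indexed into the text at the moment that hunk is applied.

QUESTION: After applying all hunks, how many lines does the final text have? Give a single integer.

Hunk 1: at line 6 remove [bakwr,vgt] add [hyx,ztovl] -> 11 lines: vrm doiy chht doc hwt wuv rkegr hyx ztovl jjkwo jaxm
Hunk 2: at line 4 remove [wuv,rkegr,hyx] add [awgn] -> 9 lines: vrm doiy chht doc hwt awgn ztovl jjkwo jaxm
Hunk 3: at line 2 remove [doc] add [scjac] -> 9 lines: vrm doiy chht scjac hwt awgn ztovl jjkwo jaxm
Final line count: 9

Answer: 9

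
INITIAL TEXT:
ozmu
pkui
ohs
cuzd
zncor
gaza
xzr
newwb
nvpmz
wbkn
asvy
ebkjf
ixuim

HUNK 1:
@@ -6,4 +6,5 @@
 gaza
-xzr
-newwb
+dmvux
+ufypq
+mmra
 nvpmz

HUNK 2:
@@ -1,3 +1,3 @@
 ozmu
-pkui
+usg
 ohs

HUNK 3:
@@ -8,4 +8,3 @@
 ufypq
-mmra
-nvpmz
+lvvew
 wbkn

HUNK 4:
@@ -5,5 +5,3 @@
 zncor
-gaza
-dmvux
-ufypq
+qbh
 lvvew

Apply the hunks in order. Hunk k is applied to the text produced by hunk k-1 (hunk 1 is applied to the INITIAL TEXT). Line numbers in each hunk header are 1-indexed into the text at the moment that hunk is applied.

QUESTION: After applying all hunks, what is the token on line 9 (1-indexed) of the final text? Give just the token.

Hunk 1: at line 6 remove [xzr,newwb] add [dmvux,ufypq,mmra] -> 14 lines: ozmu pkui ohs cuzd zncor gaza dmvux ufypq mmra nvpmz wbkn asvy ebkjf ixuim
Hunk 2: at line 1 remove [pkui] add [usg] -> 14 lines: ozmu usg ohs cuzd zncor gaza dmvux ufypq mmra nvpmz wbkn asvy ebkjf ixuim
Hunk 3: at line 8 remove [mmra,nvpmz] add [lvvew] -> 13 lines: ozmu usg ohs cuzd zncor gaza dmvux ufypq lvvew wbkn asvy ebkjf ixuim
Hunk 4: at line 5 remove [gaza,dmvux,ufypq] add [qbh] -> 11 lines: ozmu usg ohs cuzd zncor qbh lvvew wbkn asvy ebkjf ixuim
Final line 9: asvy

Answer: asvy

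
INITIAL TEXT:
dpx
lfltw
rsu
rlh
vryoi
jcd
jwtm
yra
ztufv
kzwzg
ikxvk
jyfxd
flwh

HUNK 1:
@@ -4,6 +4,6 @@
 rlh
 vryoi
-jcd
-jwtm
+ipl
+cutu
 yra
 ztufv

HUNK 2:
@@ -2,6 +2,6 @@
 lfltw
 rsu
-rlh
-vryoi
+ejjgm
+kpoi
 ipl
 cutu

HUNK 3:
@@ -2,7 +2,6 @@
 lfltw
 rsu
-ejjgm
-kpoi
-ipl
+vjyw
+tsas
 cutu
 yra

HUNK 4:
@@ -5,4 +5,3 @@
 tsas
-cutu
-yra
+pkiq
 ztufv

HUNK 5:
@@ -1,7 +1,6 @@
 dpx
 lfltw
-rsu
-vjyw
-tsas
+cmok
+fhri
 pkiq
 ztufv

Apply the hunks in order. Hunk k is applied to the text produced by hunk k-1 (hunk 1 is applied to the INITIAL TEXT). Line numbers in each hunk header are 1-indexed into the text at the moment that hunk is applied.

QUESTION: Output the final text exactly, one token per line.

Hunk 1: at line 4 remove [jcd,jwtm] add [ipl,cutu] -> 13 lines: dpx lfltw rsu rlh vryoi ipl cutu yra ztufv kzwzg ikxvk jyfxd flwh
Hunk 2: at line 2 remove [rlh,vryoi] add [ejjgm,kpoi] -> 13 lines: dpx lfltw rsu ejjgm kpoi ipl cutu yra ztufv kzwzg ikxvk jyfxd flwh
Hunk 3: at line 2 remove [ejjgm,kpoi,ipl] add [vjyw,tsas] -> 12 lines: dpx lfltw rsu vjyw tsas cutu yra ztufv kzwzg ikxvk jyfxd flwh
Hunk 4: at line 5 remove [cutu,yra] add [pkiq] -> 11 lines: dpx lfltw rsu vjyw tsas pkiq ztufv kzwzg ikxvk jyfxd flwh
Hunk 5: at line 1 remove [rsu,vjyw,tsas] add [cmok,fhri] -> 10 lines: dpx lfltw cmok fhri pkiq ztufv kzwzg ikxvk jyfxd flwh

Answer: dpx
lfltw
cmok
fhri
pkiq
ztufv
kzwzg
ikxvk
jyfxd
flwh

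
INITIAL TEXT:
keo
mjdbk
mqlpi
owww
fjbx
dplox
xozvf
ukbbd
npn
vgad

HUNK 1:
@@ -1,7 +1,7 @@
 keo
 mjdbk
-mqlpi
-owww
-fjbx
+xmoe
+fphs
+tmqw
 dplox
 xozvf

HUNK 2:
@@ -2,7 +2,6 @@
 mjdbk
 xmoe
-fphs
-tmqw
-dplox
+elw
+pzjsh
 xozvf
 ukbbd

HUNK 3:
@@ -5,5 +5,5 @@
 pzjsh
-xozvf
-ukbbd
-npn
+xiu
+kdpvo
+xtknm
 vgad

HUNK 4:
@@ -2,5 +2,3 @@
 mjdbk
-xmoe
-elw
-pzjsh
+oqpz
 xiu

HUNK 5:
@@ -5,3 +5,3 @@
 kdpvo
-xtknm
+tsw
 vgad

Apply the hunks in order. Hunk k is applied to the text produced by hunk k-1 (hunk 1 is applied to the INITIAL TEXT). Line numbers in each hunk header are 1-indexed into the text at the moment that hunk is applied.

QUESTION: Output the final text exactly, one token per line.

Hunk 1: at line 1 remove [mqlpi,owww,fjbx] add [xmoe,fphs,tmqw] -> 10 lines: keo mjdbk xmoe fphs tmqw dplox xozvf ukbbd npn vgad
Hunk 2: at line 2 remove [fphs,tmqw,dplox] add [elw,pzjsh] -> 9 lines: keo mjdbk xmoe elw pzjsh xozvf ukbbd npn vgad
Hunk 3: at line 5 remove [xozvf,ukbbd,npn] add [xiu,kdpvo,xtknm] -> 9 lines: keo mjdbk xmoe elw pzjsh xiu kdpvo xtknm vgad
Hunk 4: at line 2 remove [xmoe,elw,pzjsh] add [oqpz] -> 7 lines: keo mjdbk oqpz xiu kdpvo xtknm vgad
Hunk 5: at line 5 remove [xtknm] add [tsw] -> 7 lines: keo mjdbk oqpz xiu kdpvo tsw vgad

Answer: keo
mjdbk
oqpz
xiu
kdpvo
tsw
vgad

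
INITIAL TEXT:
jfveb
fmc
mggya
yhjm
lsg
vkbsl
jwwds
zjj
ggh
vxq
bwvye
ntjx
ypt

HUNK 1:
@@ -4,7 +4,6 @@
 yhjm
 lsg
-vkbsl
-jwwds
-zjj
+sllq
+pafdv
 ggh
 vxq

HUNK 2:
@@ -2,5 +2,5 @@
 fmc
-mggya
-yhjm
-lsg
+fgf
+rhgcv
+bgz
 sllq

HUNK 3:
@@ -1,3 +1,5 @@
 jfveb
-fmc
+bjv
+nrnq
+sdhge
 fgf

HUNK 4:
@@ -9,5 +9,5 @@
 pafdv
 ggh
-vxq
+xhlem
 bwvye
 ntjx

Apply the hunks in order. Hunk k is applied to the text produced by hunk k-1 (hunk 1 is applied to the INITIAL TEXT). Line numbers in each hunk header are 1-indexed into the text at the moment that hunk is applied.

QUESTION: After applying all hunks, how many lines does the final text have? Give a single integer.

Hunk 1: at line 4 remove [vkbsl,jwwds,zjj] add [sllq,pafdv] -> 12 lines: jfveb fmc mggya yhjm lsg sllq pafdv ggh vxq bwvye ntjx ypt
Hunk 2: at line 2 remove [mggya,yhjm,lsg] add [fgf,rhgcv,bgz] -> 12 lines: jfveb fmc fgf rhgcv bgz sllq pafdv ggh vxq bwvye ntjx ypt
Hunk 3: at line 1 remove [fmc] add [bjv,nrnq,sdhge] -> 14 lines: jfveb bjv nrnq sdhge fgf rhgcv bgz sllq pafdv ggh vxq bwvye ntjx ypt
Hunk 4: at line 9 remove [vxq] add [xhlem] -> 14 lines: jfveb bjv nrnq sdhge fgf rhgcv bgz sllq pafdv ggh xhlem bwvye ntjx ypt
Final line count: 14

Answer: 14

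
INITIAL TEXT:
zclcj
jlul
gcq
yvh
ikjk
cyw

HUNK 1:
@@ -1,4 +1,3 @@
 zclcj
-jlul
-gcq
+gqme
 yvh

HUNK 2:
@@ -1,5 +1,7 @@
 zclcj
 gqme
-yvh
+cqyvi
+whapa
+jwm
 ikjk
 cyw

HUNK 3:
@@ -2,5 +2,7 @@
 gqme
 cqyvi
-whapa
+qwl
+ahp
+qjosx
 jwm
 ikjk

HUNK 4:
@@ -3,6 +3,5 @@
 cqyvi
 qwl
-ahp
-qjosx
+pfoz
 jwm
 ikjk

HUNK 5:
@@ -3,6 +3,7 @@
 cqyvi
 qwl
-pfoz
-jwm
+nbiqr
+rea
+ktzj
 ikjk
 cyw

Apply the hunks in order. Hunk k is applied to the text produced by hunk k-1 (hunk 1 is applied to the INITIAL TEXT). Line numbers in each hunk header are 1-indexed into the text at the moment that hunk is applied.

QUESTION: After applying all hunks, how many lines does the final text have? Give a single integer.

Hunk 1: at line 1 remove [jlul,gcq] add [gqme] -> 5 lines: zclcj gqme yvh ikjk cyw
Hunk 2: at line 1 remove [yvh] add [cqyvi,whapa,jwm] -> 7 lines: zclcj gqme cqyvi whapa jwm ikjk cyw
Hunk 3: at line 2 remove [whapa] add [qwl,ahp,qjosx] -> 9 lines: zclcj gqme cqyvi qwl ahp qjosx jwm ikjk cyw
Hunk 4: at line 3 remove [ahp,qjosx] add [pfoz] -> 8 lines: zclcj gqme cqyvi qwl pfoz jwm ikjk cyw
Hunk 5: at line 3 remove [pfoz,jwm] add [nbiqr,rea,ktzj] -> 9 lines: zclcj gqme cqyvi qwl nbiqr rea ktzj ikjk cyw
Final line count: 9

Answer: 9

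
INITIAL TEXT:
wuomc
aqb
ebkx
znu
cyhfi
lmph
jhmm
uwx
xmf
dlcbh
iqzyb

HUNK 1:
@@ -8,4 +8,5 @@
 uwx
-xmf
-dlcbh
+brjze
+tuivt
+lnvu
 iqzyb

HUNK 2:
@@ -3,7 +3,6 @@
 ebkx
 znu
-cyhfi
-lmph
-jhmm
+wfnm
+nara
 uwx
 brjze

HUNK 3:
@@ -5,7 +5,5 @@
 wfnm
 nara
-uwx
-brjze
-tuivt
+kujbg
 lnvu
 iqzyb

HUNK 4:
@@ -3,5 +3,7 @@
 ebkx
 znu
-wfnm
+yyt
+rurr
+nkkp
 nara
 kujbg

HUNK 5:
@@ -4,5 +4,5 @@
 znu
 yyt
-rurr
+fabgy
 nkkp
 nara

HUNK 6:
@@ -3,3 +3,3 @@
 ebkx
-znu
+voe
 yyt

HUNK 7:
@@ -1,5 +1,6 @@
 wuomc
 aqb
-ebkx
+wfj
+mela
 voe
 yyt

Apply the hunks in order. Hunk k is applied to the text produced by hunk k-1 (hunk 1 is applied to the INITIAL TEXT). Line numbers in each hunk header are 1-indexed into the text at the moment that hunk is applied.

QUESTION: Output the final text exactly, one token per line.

Answer: wuomc
aqb
wfj
mela
voe
yyt
fabgy
nkkp
nara
kujbg
lnvu
iqzyb

Derivation:
Hunk 1: at line 8 remove [xmf,dlcbh] add [brjze,tuivt,lnvu] -> 12 lines: wuomc aqb ebkx znu cyhfi lmph jhmm uwx brjze tuivt lnvu iqzyb
Hunk 2: at line 3 remove [cyhfi,lmph,jhmm] add [wfnm,nara] -> 11 lines: wuomc aqb ebkx znu wfnm nara uwx brjze tuivt lnvu iqzyb
Hunk 3: at line 5 remove [uwx,brjze,tuivt] add [kujbg] -> 9 lines: wuomc aqb ebkx znu wfnm nara kujbg lnvu iqzyb
Hunk 4: at line 3 remove [wfnm] add [yyt,rurr,nkkp] -> 11 lines: wuomc aqb ebkx znu yyt rurr nkkp nara kujbg lnvu iqzyb
Hunk 5: at line 4 remove [rurr] add [fabgy] -> 11 lines: wuomc aqb ebkx znu yyt fabgy nkkp nara kujbg lnvu iqzyb
Hunk 6: at line 3 remove [znu] add [voe] -> 11 lines: wuomc aqb ebkx voe yyt fabgy nkkp nara kujbg lnvu iqzyb
Hunk 7: at line 1 remove [ebkx] add [wfj,mela] -> 12 lines: wuomc aqb wfj mela voe yyt fabgy nkkp nara kujbg lnvu iqzyb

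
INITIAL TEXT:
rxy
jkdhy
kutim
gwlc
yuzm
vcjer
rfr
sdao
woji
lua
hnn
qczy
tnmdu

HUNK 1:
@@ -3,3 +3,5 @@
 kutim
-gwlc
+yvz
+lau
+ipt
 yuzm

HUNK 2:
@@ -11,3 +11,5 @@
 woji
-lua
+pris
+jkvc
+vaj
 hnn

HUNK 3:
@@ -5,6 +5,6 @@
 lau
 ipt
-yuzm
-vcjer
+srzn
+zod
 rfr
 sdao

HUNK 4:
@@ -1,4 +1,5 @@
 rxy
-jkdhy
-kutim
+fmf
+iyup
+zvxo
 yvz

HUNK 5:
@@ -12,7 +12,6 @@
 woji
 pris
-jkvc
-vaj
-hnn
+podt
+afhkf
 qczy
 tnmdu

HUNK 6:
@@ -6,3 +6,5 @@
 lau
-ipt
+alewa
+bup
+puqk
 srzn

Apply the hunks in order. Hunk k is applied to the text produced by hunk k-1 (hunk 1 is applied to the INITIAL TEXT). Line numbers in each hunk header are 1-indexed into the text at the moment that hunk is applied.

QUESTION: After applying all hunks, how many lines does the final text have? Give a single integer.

Hunk 1: at line 3 remove [gwlc] add [yvz,lau,ipt] -> 15 lines: rxy jkdhy kutim yvz lau ipt yuzm vcjer rfr sdao woji lua hnn qczy tnmdu
Hunk 2: at line 11 remove [lua] add [pris,jkvc,vaj] -> 17 lines: rxy jkdhy kutim yvz lau ipt yuzm vcjer rfr sdao woji pris jkvc vaj hnn qczy tnmdu
Hunk 3: at line 5 remove [yuzm,vcjer] add [srzn,zod] -> 17 lines: rxy jkdhy kutim yvz lau ipt srzn zod rfr sdao woji pris jkvc vaj hnn qczy tnmdu
Hunk 4: at line 1 remove [jkdhy,kutim] add [fmf,iyup,zvxo] -> 18 lines: rxy fmf iyup zvxo yvz lau ipt srzn zod rfr sdao woji pris jkvc vaj hnn qczy tnmdu
Hunk 5: at line 12 remove [jkvc,vaj,hnn] add [podt,afhkf] -> 17 lines: rxy fmf iyup zvxo yvz lau ipt srzn zod rfr sdao woji pris podt afhkf qczy tnmdu
Hunk 6: at line 6 remove [ipt] add [alewa,bup,puqk] -> 19 lines: rxy fmf iyup zvxo yvz lau alewa bup puqk srzn zod rfr sdao woji pris podt afhkf qczy tnmdu
Final line count: 19

Answer: 19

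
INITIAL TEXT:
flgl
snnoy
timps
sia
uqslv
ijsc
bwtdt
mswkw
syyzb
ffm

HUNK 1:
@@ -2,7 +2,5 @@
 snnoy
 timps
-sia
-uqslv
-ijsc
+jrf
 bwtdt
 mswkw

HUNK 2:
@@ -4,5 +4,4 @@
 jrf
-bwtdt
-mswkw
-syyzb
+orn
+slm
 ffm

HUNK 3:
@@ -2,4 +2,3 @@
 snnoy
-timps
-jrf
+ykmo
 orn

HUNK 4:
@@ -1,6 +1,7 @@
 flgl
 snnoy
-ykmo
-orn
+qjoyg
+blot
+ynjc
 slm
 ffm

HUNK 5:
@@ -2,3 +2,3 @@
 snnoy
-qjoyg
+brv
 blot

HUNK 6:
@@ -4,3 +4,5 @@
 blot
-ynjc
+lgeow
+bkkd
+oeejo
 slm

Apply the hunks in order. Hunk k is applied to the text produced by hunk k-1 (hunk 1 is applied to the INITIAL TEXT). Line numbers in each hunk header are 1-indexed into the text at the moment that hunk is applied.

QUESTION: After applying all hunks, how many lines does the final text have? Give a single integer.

Hunk 1: at line 2 remove [sia,uqslv,ijsc] add [jrf] -> 8 lines: flgl snnoy timps jrf bwtdt mswkw syyzb ffm
Hunk 2: at line 4 remove [bwtdt,mswkw,syyzb] add [orn,slm] -> 7 lines: flgl snnoy timps jrf orn slm ffm
Hunk 3: at line 2 remove [timps,jrf] add [ykmo] -> 6 lines: flgl snnoy ykmo orn slm ffm
Hunk 4: at line 1 remove [ykmo,orn] add [qjoyg,blot,ynjc] -> 7 lines: flgl snnoy qjoyg blot ynjc slm ffm
Hunk 5: at line 2 remove [qjoyg] add [brv] -> 7 lines: flgl snnoy brv blot ynjc slm ffm
Hunk 6: at line 4 remove [ynjc] add [lgeow,bkkd,oeejo] -> 9 lines: flgl snnoy brv blot lgeow bkkd oeejo slm ffm
Final line count: 9

Answer: 9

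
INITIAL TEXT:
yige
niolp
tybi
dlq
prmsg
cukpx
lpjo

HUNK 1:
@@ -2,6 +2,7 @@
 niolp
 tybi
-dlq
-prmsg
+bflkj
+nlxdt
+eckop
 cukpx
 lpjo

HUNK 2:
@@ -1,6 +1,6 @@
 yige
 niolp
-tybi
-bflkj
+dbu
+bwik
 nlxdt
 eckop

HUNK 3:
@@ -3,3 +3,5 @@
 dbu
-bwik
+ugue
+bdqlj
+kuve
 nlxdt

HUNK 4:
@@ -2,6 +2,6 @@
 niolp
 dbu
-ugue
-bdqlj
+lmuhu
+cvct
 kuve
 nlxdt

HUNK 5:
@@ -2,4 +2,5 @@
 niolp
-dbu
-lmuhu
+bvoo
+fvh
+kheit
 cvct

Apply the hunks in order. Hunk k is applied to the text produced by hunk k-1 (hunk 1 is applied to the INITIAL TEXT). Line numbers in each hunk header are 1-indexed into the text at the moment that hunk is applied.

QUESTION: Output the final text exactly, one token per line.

Answer: yige
niolp
bvoo
fvh
kheit
cvct
kuve
nlxdt
eckop
cukpx
lpjo

Derivation:
Hunk 1: at line 2 remove [dlq,prmsg] add [bflkj,nlxdt,eckop] -> 8 lines: yige niolp tybi bflkj nlxdt eckop cukpx lpjo
Hunk 2: at line 1 remove [tybi,bflkj] add [dbu,bwik] -> 8 lines: yige niolp dbu bwik nlxdt eckop cukpx lpjo
Hunk 3: at line 3 remove [bwik] add [ugue,bdqlj,kuve] -> 10 lines: yige niolp dbu ugue bdqlj kuve nlxdt eckop cukpx lpjo
Hunk 4: at line 2 remove [ugue,bdqlj] add [lmuhu,cvct] -> 10 lines: yige niolp dbu lmuhu cvct kuve nlxdt eckop cukpx lpjo
Hunk 5: at line 2 remove [dbu,lmuhu] add [bvoo,fvh,kheit] -> 11 lines: yige niolp bvoo fvh kheit cvct kuve nlxdt eckop cukpx lpjo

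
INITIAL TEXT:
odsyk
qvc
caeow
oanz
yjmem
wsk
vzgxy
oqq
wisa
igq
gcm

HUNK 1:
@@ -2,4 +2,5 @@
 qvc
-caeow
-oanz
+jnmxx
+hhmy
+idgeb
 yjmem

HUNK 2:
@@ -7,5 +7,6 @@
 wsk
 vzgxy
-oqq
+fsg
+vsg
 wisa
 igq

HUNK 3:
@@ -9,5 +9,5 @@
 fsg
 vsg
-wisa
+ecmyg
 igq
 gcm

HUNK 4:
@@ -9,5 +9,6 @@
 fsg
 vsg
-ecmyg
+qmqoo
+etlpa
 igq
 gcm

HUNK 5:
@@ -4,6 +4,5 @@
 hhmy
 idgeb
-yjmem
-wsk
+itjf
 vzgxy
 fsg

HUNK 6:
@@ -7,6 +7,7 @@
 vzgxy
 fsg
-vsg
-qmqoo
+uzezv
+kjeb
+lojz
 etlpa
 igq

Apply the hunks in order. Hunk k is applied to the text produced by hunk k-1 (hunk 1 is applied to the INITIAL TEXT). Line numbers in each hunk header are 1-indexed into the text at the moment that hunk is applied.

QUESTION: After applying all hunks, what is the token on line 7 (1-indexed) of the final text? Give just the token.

Hunk 1: at line 2 remove [caeow,oanz] add [jnmxx,hhmy,idgeb] -> 12 lines: odsyk qvc jnmxx hhmy idgeb yjmem wsk vzgxy oqq wisa igq gcm
Hunk 2: at line 7 remove [oqq] add [fsg,vsg] -> 13 lines: odsyk qvc jnmxx hhmy idgeb yjmem wsk vzgxy fsg vsg wisa igq gcm
Hunk 3: at line 9 remove [wisa] add [ecmyg] -> 13 lines: odsyk qvc jnmxx hhmy idgeb yjmem wsk vzgxy fsg vsg ecmyg igq gcm
Hunk 4: at line 9 remove [ecmyg] add [qmqoo,etlpa] -> 14 lines: odsyk qvc jnmxx hhmy idgeb yjmem wsk vzgxy fsg vsg qmqoo etlpa igq gcm
Hunk 5: at line 4 remove [yjmem,wsk] add [itjf] -> 13 lines: odsyk qvc jnmxx hhmy idgeb itjf vzgxy fsg vsg qmqoo etlpa igq gcm
Hunk 6: at line 7 remove [vsg,qmqoo] add [uzezv,kjeb,lojz] -> 14 lines: odsyk qvc jnmxx hhmy idgeb itjf vzgxy fsg uzezv kjeb lojz etlpa igq gcm
Final line 7: vzgxy

Answer: vzgxy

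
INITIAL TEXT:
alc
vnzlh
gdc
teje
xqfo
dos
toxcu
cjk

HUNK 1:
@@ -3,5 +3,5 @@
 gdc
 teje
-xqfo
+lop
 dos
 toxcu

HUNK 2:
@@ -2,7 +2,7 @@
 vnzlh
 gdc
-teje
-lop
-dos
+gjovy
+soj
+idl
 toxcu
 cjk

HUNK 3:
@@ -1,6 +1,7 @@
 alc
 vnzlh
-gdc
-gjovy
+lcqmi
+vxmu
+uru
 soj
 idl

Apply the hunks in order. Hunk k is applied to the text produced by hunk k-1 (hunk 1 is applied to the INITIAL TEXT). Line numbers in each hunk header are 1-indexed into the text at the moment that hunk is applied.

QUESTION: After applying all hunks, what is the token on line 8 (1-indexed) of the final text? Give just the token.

Answer: toxcu

Derivation:
Hunk 1: at line 3 remove [xqfo] add [lop] -> 8 lines: alc vnzlh gdc teje lop dos toxcu cjk
Hunk 2: at line 2 remove [teje,lop,dos] add [gjovy,soj,idl] -> 8 lines: alc vnzlh gdc gjovy soj idl toxcu cjk
Hunk 3: at line 1 remove [gdc,gjovy] add [lcqmi,vxmu,uru] -> 9 lines: alc vnzlh lcqmi vxmu uru soj idl toxcu cjk
Final line 8: toxcu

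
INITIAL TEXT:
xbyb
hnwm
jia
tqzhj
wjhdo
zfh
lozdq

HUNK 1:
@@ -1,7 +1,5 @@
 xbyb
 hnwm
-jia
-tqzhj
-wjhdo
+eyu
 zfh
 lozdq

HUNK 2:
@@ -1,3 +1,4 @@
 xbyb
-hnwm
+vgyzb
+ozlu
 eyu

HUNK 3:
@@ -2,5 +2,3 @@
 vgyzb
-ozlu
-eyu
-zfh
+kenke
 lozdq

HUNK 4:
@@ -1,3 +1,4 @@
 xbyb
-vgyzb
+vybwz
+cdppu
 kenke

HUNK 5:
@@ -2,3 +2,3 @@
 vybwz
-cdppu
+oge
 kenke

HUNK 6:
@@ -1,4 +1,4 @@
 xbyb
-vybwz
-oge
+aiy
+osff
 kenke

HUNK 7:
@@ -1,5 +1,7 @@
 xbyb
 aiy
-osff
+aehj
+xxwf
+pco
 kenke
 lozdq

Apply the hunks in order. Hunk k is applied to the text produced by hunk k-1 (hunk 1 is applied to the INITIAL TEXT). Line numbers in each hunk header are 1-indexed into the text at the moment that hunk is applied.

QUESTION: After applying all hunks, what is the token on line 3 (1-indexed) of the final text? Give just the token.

Answer: aehj

Derivation:
Hunk 1: at line 1 remove [jia,tqzhj,wjhdo] add [eyu] -> 5 lines: xbyb hnwm eyu zfh lozdq
Hunk 2: at line 1 remove [hnwm] add [vgyzb,ozlu] -> 6 lines: xbyb vgyzb ozlu eyu zfh lozdq
Hunk 3: at line 2 remove [ozlu,eyu,zfh] add [kenke] -> 4 lines: xbyb vgyzb kenke lozdq
Hunk 4: at line 1 remove [vgyzb] add [vybwz,cdppu] -> 5 lines: xbyb vybwz cdppu kenke lozdq
Hunk 5: at line 2 remove [cdppu] add [oge] -> 5 lines: xbyb vybwz oge kenke lozdq
Hunk 6: at line 1 remove [vybwz,oge] add [aiy,osff] -> 5 lines: xbyb aiy osff kenke lozdq
Hunk 7: at line 1 remove [osff] add [aehj,xxwf,pco] -> 7 lines: xbyb aiy aehj xxwf pco kenke lozdq
Final line 3: aehj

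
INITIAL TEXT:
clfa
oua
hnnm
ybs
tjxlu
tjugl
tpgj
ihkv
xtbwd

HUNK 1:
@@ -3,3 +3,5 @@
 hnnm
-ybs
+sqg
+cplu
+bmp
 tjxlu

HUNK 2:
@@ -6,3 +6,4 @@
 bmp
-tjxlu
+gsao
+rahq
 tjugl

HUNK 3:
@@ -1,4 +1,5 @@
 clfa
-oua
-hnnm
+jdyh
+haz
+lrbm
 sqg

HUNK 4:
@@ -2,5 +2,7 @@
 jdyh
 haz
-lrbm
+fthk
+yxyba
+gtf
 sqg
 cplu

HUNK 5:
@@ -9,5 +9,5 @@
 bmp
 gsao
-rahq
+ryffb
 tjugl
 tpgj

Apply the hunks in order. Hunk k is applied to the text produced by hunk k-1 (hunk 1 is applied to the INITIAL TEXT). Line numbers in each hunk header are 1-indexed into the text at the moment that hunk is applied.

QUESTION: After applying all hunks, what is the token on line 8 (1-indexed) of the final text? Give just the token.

Hunk 1: at line 3 remove [ybs] add [sqg,cplu,bmp] -> 11 lines: clfa oua hnnm sqg cplu bmp tjxlu tjugl tpgj ihkv xtbwd
Hunk 2: at line 6 remove [tjxlu] add [gsao,rahq] -> 12 lines: clfa oua hnnm sqg cplu bmp gsao rahq tjugl tpgj ihkv xtbwd
Hunk 3: at line 1 remove [oua,hnnm] add [jdyh,haz,lrbm] -> 13 lines: clfa jdyh haz lrbm sqg cplu bmp gsao rahq tjugl tpgj ihkv xtbwd
Hunk 4: at line 2 remove [lrbm] add [fthk,yxyba,gtf] -> 15 lines: clfa jdyh haz fthk yxyba gtf sqg cplu bmp gsao rahq tjugl tpgj ihkv xtbwd
Hunk 5: at line 9 remove [rahq] add [ryffb] -> 15 lines: clfa jdyh haz fthk yxyba gtf sqg cplu bmp gsao ryffb tjugl tpgj ihkv xtbwd
Final line 8: cplu

Answer: cplu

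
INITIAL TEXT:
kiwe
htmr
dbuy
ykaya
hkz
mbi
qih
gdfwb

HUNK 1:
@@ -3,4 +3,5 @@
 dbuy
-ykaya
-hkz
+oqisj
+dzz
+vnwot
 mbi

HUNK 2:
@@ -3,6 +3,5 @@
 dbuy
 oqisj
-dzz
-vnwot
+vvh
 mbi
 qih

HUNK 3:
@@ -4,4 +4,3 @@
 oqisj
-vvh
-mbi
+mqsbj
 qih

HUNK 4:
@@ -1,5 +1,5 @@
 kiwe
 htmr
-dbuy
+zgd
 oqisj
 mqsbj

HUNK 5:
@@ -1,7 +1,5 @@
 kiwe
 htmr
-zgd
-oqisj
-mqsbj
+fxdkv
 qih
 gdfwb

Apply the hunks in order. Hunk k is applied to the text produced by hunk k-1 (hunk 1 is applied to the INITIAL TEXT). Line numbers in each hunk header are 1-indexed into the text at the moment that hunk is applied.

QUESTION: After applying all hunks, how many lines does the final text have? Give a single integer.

Hunk 1: at line 3 remove [ykaya,hkz] add [oqisj,dzz,vnwot] -> 9 lines: kiwe htmr dbuy oqisj dzz vnwot mbi qih gdfwb
Hunk 2: at line 3 remove [dzz,vnwot] add [vvh] -> 8 lines: kiwe htmr dbuy oqisj vvh mbi qih gdfwb
Hunk 3: at line 4 remove [vvh,mbi] add [mqsbj] -> 7 lines: kiwe htmr dbuy oqisj mqsbj qih gdfwb
Hunk 4: at line 1 remove [dbuy] add [zgd] -> 7 lines: kiwe htmr zgd oqisj mqsbj qih gdfwb
Hunk 5: at line 1 remove [zgd,oqisj,mqsbj] add [fxdkv] -> 5 lines: kiwe htmr fxdkv qih gdfwb
Final line count: 5

Answer: 5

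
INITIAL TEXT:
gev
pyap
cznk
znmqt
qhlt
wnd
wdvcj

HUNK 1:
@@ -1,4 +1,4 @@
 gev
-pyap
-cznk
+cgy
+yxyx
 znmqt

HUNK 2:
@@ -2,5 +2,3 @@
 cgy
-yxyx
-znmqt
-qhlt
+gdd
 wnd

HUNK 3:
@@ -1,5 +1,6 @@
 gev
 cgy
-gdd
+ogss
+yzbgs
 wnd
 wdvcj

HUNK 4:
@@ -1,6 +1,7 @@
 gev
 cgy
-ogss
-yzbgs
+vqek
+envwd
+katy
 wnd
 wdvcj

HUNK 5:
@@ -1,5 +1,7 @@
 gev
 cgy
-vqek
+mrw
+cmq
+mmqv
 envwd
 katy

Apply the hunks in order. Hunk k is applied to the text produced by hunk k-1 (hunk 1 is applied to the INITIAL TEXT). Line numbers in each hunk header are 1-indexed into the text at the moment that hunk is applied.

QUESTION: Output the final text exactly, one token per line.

Hunk 1: at line 1 remove [pyap,cznk] add [cgy,yxyx] -> 7 lines: gev cgy yxyx znmqt qhlt wnd wdvcj
Hunk 2: at line 2 remove [yxyx,znmqt,qhlt] add [gdd] -> 5 lines: gev cgy gdd wnd wdvcj
Hunk 3: at line 1 remove [gdd] add [ogss,yzbgs] -> 6 lines: gev cgy ogss yzbgs wnd wdvcj
Hunk 4: at line 1 remove [ogss,yzbgs] add [vqek,envwd,katy] -> 7 lines: gev cgy vqek envwd katy wnd wdvcj
Hunk 5: at line 1 remove [vqek] add [mrw,cmq,mmqv] -> 9 lines: gev cgy mrw cmq mmqv envwd katy wnd wdvcj

Answer: gev
cgy
mrw
cmq
mmqv
envwd
katy
wnd
wdvcj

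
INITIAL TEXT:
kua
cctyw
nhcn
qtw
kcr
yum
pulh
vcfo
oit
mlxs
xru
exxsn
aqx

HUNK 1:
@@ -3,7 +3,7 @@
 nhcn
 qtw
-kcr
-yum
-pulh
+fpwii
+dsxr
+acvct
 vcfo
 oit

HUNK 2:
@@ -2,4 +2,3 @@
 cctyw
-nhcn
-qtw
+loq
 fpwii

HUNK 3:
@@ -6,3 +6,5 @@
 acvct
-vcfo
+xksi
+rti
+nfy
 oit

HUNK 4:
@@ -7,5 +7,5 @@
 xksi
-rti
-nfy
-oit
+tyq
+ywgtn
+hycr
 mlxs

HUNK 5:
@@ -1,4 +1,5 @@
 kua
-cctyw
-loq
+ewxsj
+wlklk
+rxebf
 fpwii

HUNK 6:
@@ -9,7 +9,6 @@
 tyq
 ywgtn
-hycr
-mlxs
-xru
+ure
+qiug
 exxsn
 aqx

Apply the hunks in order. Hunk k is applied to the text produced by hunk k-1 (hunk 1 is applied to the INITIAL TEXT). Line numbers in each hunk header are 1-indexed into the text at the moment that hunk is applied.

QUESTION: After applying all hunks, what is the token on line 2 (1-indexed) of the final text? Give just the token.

Answer: ewxsj

Derivation:
Hunk 1: at line 3 remove [kcr,yum,pulh] add [fpwii,dsxr,acvct] -> 13 lines: kua cctyw nhcn qtw fpwii dsxr acvct vcfo oit mlxs xru exxsn aqx
Hunk 2: at line 2 remove [nhcn,qtw] add [loq] -> 12 lines: kua cctyw loq fpwii dsxr acvct vcfo oit mlxs xru exxsn aqx
Hunk 3: at line 6 remove [vcfo] add [xksi,rti,nfy] -> 14 lines: kua cctyw loq fpwii dsxr acvct xksi rti nfy oit mlxs xru exxsn aqx
Hunk 4: at line 7 remove [rti,nfy,oit] add [tyq,ywgtn,hycr] -> 14 lines: kua cctyw loq fpwii dsxr acvct xksi tyq ywgtn hycr mlxs xru exxsn aqx
Hunk 5: at line 1 remove [cctyw,loq] add [ewxsj,wlklk,rxebf] -> 15 lines: kua ewxsj wlklk rxebf fpwii dsxr acvct xksi tyq ywgtn hycr mlxs xru exxsn aqx
Hunk 6: at line 9 remove [hycr,mlxs,xru] add [ure,qiug] -> 14 lines: kua ewxsj wlklk rxebf fpwii dsxr acvct xksi tyq ywgtn ure qiug exxsn aqx
Final line 2: ewxsj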